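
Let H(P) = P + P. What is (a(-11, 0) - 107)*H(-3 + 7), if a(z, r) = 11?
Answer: -768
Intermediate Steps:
H(P) = 2*P
(a(-11, 0) - 107)*H(-3 + 7) = (11 - 107)*(2*(-3 + 7)) = -192*4 = -96*8 = -768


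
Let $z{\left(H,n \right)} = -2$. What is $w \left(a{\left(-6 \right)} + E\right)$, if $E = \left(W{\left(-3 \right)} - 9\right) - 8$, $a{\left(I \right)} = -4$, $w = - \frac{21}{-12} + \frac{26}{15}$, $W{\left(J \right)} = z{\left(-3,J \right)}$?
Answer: $- \frac{4807}{60} \approx -80.117$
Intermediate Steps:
$W{\left(J \right)} = -2$
$w = \frac{209}{60}$ ($w = \left(-21\right) \left(- \frac{1}{12}\right) + 26 \cdot \frac{1}{15} = \frac{7}{4} + \frac{26}{15} = \frac{209}{60} \approx 3.4833$)
$E = -19$ ($E = \left(-2 - 9\right) - 8 = -11 - 8 = -19$)
$w \left(a{\left(-6 \right)} + E\right) = \frac{209 \left(-4 - 19\right)}{60} = \frac{209}{60} \left(-23\right) = - \frac{4807}{60}$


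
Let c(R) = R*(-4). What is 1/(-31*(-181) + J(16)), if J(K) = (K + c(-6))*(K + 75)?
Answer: 1/9251 ≈ 0.00010810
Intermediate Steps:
c(R) = -4*R
J(K) = (24 + K)*(75 + K) (J(K) = (K - 4*(-6))*(K + 75) = (K + 24)*(75 + K) = (24 + K)*(75 + K))
1/(-31*(-181) + J(16)) = 1/(-31*(-181) + (1800 + 16² + 99*16)) = 1/(5611 + (1800 + 256 + 1584)) = 1/(5611 + 3640) = 1/9251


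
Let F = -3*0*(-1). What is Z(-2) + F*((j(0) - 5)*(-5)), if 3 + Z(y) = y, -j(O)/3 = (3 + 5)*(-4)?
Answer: -5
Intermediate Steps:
j(O) = 96 (j(O) = -3*(3 + 5)*(-4) = -24*(-4) = -3*(-32) = 96)
Z(y) = -3 + y
F = 0 (F = 0*(-1) = 0)
Z(-2) + F*((j(0) - 5)*(-5)) = (-3 - 2) + 0*((96 - 5)*(-5)) = -5 + 0*(91*(-5)) = -5 + 0*(-455) = -5 + 0 = -5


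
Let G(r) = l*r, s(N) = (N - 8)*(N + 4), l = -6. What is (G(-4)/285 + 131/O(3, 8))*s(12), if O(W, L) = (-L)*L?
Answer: -11933/95 ≈ -125.61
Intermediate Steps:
O(W, L) = -L²
s(N) = (-8 + N)*(4 + N)
G(r) = -6*r
(G(-4)/285 + 131/O(3, 8))*s(12) = (-6*(-4)/285 + 131/((-1*8²)))*(-32 + 12² - 4*12) = (24*(1/285) + 131/((-1*64)))*(-32 + 144 - 48) = (8/95 + 131/(-64))*64 = (8/95 + 131*(-1/64))*64 = (8/95 - 131/64)*64 = -11933/6080*64 = -11933/95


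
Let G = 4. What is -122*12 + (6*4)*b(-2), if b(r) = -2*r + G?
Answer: -1272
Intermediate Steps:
b(r) = 4 - 2*r (b(r) = -2*r + 4 = 4 - 2*r)
-122*12 + (6*4)*b(-2) = -122*12 + (6*4)*(4 - 2*(-2)) = -1464 + 24*(4 + 4) = -1464 + 24*8 = -1464 + 192 = -1272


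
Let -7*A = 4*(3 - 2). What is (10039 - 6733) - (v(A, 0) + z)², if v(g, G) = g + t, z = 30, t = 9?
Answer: 89633/49 ≈ 1829.2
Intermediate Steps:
A = -4/7 (A = -4*(3 - 2)/7 = -4/7 ≈ -0.57143)
v(g, G) = 9 + g (v(g, G) = g + 9 = 9 + g)
(10039 - 6733) - (v(A, 0) + z)² = (10039 - 6733) - ((9 - 4/7) + 30)² = 3306 - (59/7 + 30)² = 3306 - (269/7)² = 3306 - 1*72361/49 = 3306 - 72361/49 = 89633/49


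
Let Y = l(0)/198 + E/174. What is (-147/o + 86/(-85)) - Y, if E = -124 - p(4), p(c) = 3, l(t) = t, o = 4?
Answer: -1095403/29580 ≈ -37.032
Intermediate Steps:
E = -127 (E = -124 - 1*3 = -124 - 3 = -127)
Y = -127/174 (Y = 0/198 - 127/174 = 0*(1/198) - 127*1/174 = 0 - 127/174 = -127/174 ≈ -0.72989)
(-147/o + 86/(-85)) - Y = (-147/4 + 86/(-85)) - 1*(-127/174) = (-147*1/4 + 86*(-1/85)) + 127/174 = (-147/4 - 86/85) + 127/174 = -12839/340 + 127/174 = -1095403/29580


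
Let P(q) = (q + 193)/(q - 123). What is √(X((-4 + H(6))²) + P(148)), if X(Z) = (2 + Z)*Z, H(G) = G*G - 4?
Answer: √15405941/5 ≈ 785.01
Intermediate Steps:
H(G) = -4 + G² (H(G) = G² - 4 = -4 + G²)
P(q) = (193 + q)/(-123 + q)
X(Z) = Z*(2 + Z)
√(X((-4 + H(6))²) + P(148)) = √((-4 + (-4 + 6²))²*(2 + (-4 + (-4 + 6²))²) + (193 + 148)/(-123 + 148)) = √((-4 + (-4 + 36))²*(2 + (-4 + (-4 + 36))²) + 341/25) = √((-4 + 32)²*(2 + (-4 + 32)²) + (1/25)*341) = √(28²*(2 + 28²) + 341/25) = √(784*(2 + 784) + 341/25) = √(784*786 + 341/25) = √(616224 + 341/25) = √(15405941/25) = √15405941/5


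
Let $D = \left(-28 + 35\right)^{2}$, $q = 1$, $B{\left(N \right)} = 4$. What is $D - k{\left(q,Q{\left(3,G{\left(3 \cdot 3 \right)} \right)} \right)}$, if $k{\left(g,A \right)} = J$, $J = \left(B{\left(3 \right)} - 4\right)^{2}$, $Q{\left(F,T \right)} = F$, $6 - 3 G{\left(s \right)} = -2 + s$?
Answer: $49$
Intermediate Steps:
$G{\left(s \right)} = \frac{8}{3} - \frac{s}{3}$ ($G{\left(s \right)} = 2 - \frac{-2 + s}{3} = 2 - \left(- \frac{2}{3} + \frac{s}{3}\right) = \frac{8}{3} - \frac{s}{3}$)
$J = 0$ ($J = \left(4 - 4\right)^{2} = 0^{2} = 0$)
$k{\left(g,A \right)} = 0$
$D = 49$ ($D = 7^{2} = 49$)
$D - k{\left(q,Q{\left(3,G{\left(3 \cdot 3 \right)} \right)} \right)} = 49 - 0 = 49 + 0 = 49$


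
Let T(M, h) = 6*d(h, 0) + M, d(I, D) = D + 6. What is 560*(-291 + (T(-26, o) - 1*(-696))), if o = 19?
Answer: 232400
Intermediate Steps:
d(I, D) = 6 + D
T(M, h) = 36 + M (T(M, h) = 6*(6 + 0) + M = 6*6 + M = 36 + M)
560*(-291 + (T(-26, o) - 1*(-696))) = 560*(-291 + ((36 - 26) - 1*(-696))) = 560*(-291 + (10 + 696)) = 560*(-291 + 706) = 560*415 = 232400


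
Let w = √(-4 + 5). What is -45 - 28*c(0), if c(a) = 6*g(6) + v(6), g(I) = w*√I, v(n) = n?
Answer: -213 - 168*√6 ≈ -624.51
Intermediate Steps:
w = 1 (w = √1 = 1)
g(I) = √I (g(I) = 1*√I = √I)
c(a) = 6 + 6*√6 (c(a) = 6*√6 + 6 = 6 + 6*√6)
-45 - 28*c(0) = -45 - 28*(6 + 6*√6) = -45 + (-168 - 168*√6) = -213 - 168*√6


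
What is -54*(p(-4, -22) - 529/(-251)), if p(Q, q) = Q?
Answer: 25650/251 ≈ 102.19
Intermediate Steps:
-54*(p(-4, -22) - 529/(-251)) = -54*(-4 - 529/(-251)) = -54*(-4 - 529*(-1)/251) = -54*(-4 - 1*(-529/251)) = -54*(-4 + 529/251) = -54*(-475/251) = 25650/251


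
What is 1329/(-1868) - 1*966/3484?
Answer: -1608681/1627028 ≈ -0.98872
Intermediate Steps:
1329/(-1868) - 1*966/3484 = 1329*(-1/1868) - 966*1/3484 = -1329/1868 - 483/1742 = -1608681/1627028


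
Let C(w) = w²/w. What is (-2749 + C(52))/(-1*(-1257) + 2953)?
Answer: -2697/4210 ≈ -0.64062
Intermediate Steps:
C(w) = w
(-2749 + C(52))/(-1*(-1257) + 2953) = (-2749 + 52)/(-1*(-1257) + 2953) = -2697/(1257 + 2953) = -2697/4210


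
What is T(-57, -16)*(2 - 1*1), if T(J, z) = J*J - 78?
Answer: 3171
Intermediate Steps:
T(J, z) = -78 + J² (T(J, z) = J² - 78 = -78 + J²)
T(-57, -16)*(2 - 1*1) = (-78 + (-57)²)*(2 - 1*1) = (-78 + 3249)*(2 - 1) = 3171*1 = 3171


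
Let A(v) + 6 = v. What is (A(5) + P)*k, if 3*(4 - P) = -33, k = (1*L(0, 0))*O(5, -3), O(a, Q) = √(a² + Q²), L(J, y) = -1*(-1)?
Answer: 14*√34 ≈ 81.633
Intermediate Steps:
L(J, y) = 1
A(v) = -6 + v
O(a, Q) = √(Q² + a²)
k = √34 (k = (1*1)*√((-3)² + 5²) = 1*√(9 + 25) = 1*√34 = √34 ≈ 5.8309)
P = 15 (P = 4 - ⅓*(-33) = 4 + 11 = 15)
(A(5) + P)*k = ((-6 + 5) + 15)*√34 = (-1 + 15)*√34 = 14*√34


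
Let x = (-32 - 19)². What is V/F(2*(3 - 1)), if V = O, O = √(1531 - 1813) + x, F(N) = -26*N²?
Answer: -2601/416 - I*√282/416 ≈ -6.2524 - 0.040367*I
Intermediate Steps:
x = 2601 (x = (-51)² = 2601)
O = 2601 + I*√282 (O = √(1531 - 1813) + 2601 = √(-282) + 2601 = I*√282 + 2601 = 2601 + I*√282 ≈ 2601.0 + 16.793*I)
V = 2601 + I*√282 ≈ 2601.0 + 16.793*I
V/F(2*(3 - 1)) = (2601 + I*√282)/((-26*4*(3 - 1)²)) = (2601 + I*√282)/((-26*(2*2)²)) = (2601 + I*√282)/((-26*4²)) = (2601 + I*√282)/((-26*16)) = (2601 + I*√282)/(-416) = (2601 + I*√282)*(-1/416) = -2601/416 - I*√282/416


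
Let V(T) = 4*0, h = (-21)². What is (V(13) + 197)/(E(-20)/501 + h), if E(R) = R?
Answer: 98697/220921 ≈ 0.44675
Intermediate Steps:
h = 441
V(T) = 0
(V(13) + 197)/(E(-20)/501 + h) = (0 + 197)/(-20/501 + 441) = 197/(-20*1/501 + 441) = 197/(-20/501 + 441) = 197/(220921/501) = 197*(501/220921) = 98697/220921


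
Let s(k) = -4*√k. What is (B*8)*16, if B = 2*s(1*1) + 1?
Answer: -896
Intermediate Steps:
B = -7 (B = 2*(-4*√(1*1)) + 1 = 2*(-4*√1) + 1 = 2*(-4*1) + 1 = 2*(-4) + 1 = -8 + 1 = -7)
(B*8)*16 = -7*8*16 = -56*16 = -896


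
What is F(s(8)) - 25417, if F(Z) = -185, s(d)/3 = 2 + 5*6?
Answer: -25602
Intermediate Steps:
s(d) = 96 (s(d) = 3*(2 + 5*6) = 3*(2 + 30) = 3*32 = 96)
F(s(8)) - 25417 = -185 - 25417 = -25602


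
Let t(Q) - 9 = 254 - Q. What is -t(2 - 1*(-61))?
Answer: -200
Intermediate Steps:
t(Q) = 263 - Q (t(Q) = 9 + (254 - Q) = 263 - Q)
-t(2 - 1*(-61)) = -(263 - (2 - 1*(-61))) = -(263 - (2 + 61)) = -(263 - 1*63) = -(263 - 63) = -1*200 = -200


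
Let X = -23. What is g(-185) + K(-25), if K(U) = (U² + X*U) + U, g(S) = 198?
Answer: 1373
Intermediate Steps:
K(U) = U² - 22*U (K(U) = (U² - 23*U) + U = U² - 22*U)
g(-185) + K(-25) = 198 - 25*(-22 - 25) = 198 - 25*(-47) = 198 + 1175 = 1373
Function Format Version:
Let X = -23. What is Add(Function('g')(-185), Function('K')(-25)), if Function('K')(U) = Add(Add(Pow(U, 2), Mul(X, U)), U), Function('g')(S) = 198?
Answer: 1373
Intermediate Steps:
Function('K')(U) = Add(Pow(U, 2), Mul(-22, U)) (Function('K')(U) = Add(Add(Pow(U, 2), Mul(-23, U)), U) = Add(Pow(U, 2), Mul(-22, U)))
Add(Function('g')(-185), Function('K')(-25)) = Add(198, Mul(-25, Add(-22, -25))) = Add(198, Mul(-25, -47)) = Add(198, 1175) = 1373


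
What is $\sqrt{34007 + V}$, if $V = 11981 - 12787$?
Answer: $3 \sqrt{3689} \approx 182.21$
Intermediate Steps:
$V = -806$
$\sqrt{34007 + V} = \sqrt{34007 - 806} = \sqrt{33201} = 3 \sqrt{3689}$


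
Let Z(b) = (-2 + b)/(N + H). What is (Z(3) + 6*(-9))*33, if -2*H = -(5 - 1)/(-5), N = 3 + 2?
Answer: -40821/23 ≈ -1774.8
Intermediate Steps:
N = 5
H = -2/5 (H = -(-(5 - 1))/(2*(-5)) = -(-1*4)*(-1)/(2*5) = -(-2)*(-1)/5 = -1/2*4/5 = -2/5 ≈ -0.40000)
Z(b) = -10/23 + 5*b/23 (Z(b) = (-2 + b)/(5 - 2/5) = (-2 + b)/(23/5) = (-2 + b)*(5/23) = -10/23 + 5*b/23)
(Z(3) + 6*(-9))*33 = ((-10/23 + (5/23)*3) + 6*(-9))*33 = ((-10/23 + 15/23) - 54)*33 = (5/23 - 54)*33 = -1237/23*33 = -40821/23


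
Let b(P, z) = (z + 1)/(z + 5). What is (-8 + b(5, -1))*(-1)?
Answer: 8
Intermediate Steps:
b(P, z) = (1 + z)/(5 + z)
(-8 + b(5, -1))*(-1) = (-8 + (1 - 1)/(5 - 1))*(-1) = (-8 + 0/4)*(-1) = (-8 + (¼)*0)*(-1) = (-8 + 0)*(-1) = -8*(-1) = 8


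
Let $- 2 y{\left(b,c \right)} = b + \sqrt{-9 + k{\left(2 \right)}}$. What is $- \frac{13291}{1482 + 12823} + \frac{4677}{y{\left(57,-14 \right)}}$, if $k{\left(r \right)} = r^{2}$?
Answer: $\frac{- 13291 \sqrt{5} + 134566557 i}{14305 \left(\sqrt{5} - 57 i\right)} \approx -164.78 + 6.4278 i$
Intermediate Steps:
$y{\left(b,c \right)} = - \frac{b}{2} - \frac{i \sqrt{5}}{2}$ ($y{\left(b,c \right)} = - \frac{b + \sqrt{-9 + 2^{2}}}{2} = - \frac{b + \sqrt{-9 + 4}}{2} = - \frac{b + \sqrt{-5}}{2} = - \frac{b + i \sqrt{5}}{2} = - \frac{b}{2} - \frac{i \sqrt{5}}{2}$)
$- \frac{13291}{1482 + 12823} + \frac{4677}{y{\left(57,-14 \right)}} = - \frac{13291}{1482 + 12823} + \frac{4677}{\left(- \frac{1}{2}\right) 57 - \frac{i \sqrt{5}}{2}} = - \frac{13291}{14305} + \frac{4677}{- \frac{57}{2} - \frac{i \sqrt{5}}{2}}$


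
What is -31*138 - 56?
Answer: -4334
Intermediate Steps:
-31*138 - 56 = -4278 - 56 = -4334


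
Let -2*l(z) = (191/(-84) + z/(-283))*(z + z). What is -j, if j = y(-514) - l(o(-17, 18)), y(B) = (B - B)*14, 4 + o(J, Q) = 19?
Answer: 276565/7924 ≈ 34.902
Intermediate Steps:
o(J, Q) = 15 (o(J, Q) = -4 + 19 = 15)
l(z) = -z*(-191/84 - z/283) (l(z) = -(191/(-84) + z/(-283))*(z + z)/2 = -(191*(-1/84) + z*(-1/283))*2*z/2 = -(-191/84 - z/283)*2*z/2 = -z*(-191/84 - z/283))
y(B) = 0 (y(B) = 0*14 = 0)
j = -276565/7924 (j = 0 - 15*(54053 + 84*15)/23772 = 0 - 15*(54053 + 1260)/23772 = 0 - 15*55313/23772 = 0 - 1*276565/7924 = 0 - 276565/7924 = -276565/7924 ≈ -34.902)
-j = -1*(-276565/7924) = 276565/7924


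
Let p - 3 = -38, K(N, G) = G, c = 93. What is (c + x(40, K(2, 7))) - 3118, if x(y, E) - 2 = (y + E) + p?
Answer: -3011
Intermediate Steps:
p = -35 (p = 3 - 38 = -35)
x(y, E) = -33 + E + y (x(y, E) = 2 + ((y + E) - 35) = 2 + ((E + y) - 35) = 2 + (-35 + E + y) = -33 + E + y)
(c + x(40, K(2, 7))) - 3118 = (93 + (-33 + 7 + 40)) - 3118 = (93 + 14) - 3118 = 107 - 3118 = -3011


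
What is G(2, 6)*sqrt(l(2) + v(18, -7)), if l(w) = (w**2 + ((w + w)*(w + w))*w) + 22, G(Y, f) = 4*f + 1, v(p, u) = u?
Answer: 25*sqrt(51) ≈ 178.54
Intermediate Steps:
G(Y, f) = 1 + 4*f
l(w) = 22 + w**2 + 4*w**3 (l(w) = (w**2 + ((2*w)*(2*w))*w) + 22 = (w**2 + (4*w**2)*w) + 22 = (w**2 + 4*w**3) + 22 = 22 + w**2 + 4*w**3)
G(2, 6)*sqrt(l(2) + v(18, -7)) = (1 + 4*6)*sqrt((22 + 2**2 + 4*2**3) - 7) = (1 + 24)*sqrt((22 + 4 + 4*8) - 7) = 25*sqrt((22 + 4 + 32) - 7) = 25*sqrt(58 - 7) = 25*sqrt(51)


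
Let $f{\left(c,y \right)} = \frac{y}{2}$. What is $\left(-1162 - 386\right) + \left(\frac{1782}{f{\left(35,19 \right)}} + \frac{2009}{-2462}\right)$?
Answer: $- \frac{63675947}{46778} \approx -1361.2$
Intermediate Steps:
$f{\left(c,y \right)} = \frac{y}{2}$ ($f{\left(c,y \right)} = y \frac{1}{2} = \frac{y}{2}$)
$\left(-1162 - 386\right) + \left(\frac{1782}{f{\left(35,19 \right)}} + \frac{2009}{-2462}\right) = \left(-1162 - 386\right) + \left(\frac{1782}{\frac{1}{2} \cdot 19} + \frac{2009}{-2462}\right) = \left(-1162 - 386\right) + \left(\frac{1782}{\frac{19}{2}} + 2009 \left(- \frac{1}{2462}\right)\right) = -1548 + \left(1782 \cdot \frac{2}{19} - \frac{2009}{2462}\right) = -1548 + \left(\frac{3564}{19} - \frac{2009}{2462}\right) = -1548 + \frac{8736397}{46778} = - \frac{63675947}{46778}$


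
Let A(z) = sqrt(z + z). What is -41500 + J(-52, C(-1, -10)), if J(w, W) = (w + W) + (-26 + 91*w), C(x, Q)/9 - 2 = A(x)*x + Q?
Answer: -46382 - 9*I*sqrt(2) ≈ -46382.0 - 12.728*I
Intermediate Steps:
A(z) = sqrt(2)*sqrt(z) (A(z) = sqrt(2*z) = sqrt(2)*sqrt(z))
C(x, Q) = 18 + 9*Q + 9*sqrt(2)*x**(3/2) (C(x, Q) = 18 + 9*((sqrt(2)*sqrt(x))*x + Q) = 18 + 9*(sqrt(2)*x**(3/2) + Q) = 18 + 9*(Q + sqrt(2)*x**(3/2)) = 18 + (9*Q + 9*sqrt(2)*x**(3/2)) = 18 + 9*Q + 9*sqrt(2)*x**(3/2))
J(w, W) = -26 + W + 92*w (J(w, W) = (W + w) + (-26 + 91*w) = -26 + W + 92*w)
-41500 + J(-52, C(-1, -10)) = -41500 + (-26 + (18 + 9*(-10) + 9*sqrt(2)*(-1)**(3/2)) + 92*(-52)) = -41500 + (-26 + (18 - 90 + 9*sqrt(2)*(-I)) - 4784) = -41500 + (-26 + (18 - 90 - 9*I*sqrt(2)) - 4784) = -41500 + (-26 + (-72 - 9*I*sqrt(2)) - 4784) = -41500 + (-4882 - 9*I*sqrt(2)) = -46382 - 9*I*sqrt(2)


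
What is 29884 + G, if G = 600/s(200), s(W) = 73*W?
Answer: 2181535/73 ≈ 29884.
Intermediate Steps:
G = 3/73 (G = 600/((73*200)) = 600/14600 = 600*(1/14600) = 3/73 ≈ 0.041096)
29884 + G = 29884 + 3/73 = 2181535/73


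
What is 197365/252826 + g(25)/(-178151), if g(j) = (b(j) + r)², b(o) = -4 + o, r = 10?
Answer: 4988258047/6434457818 ≈ 0.77524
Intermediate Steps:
g(j) = (6 + j)² (g(j) = ((-4 + j) + 10)² = (6 + j)²)
197365/252826 + g(25)/(-178151) = 197365/252826 + (6 + 25)²/(-178151) = 197365*(1/252826) + 31²*(-1/178151) = 28195/36118 + 961*(-1/178151) = 28195/36118 - 961/178151 = 4988258047/6434457818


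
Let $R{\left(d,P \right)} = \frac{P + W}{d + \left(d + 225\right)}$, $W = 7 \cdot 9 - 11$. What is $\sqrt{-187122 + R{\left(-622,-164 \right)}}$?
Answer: $\frac{i \sqrt{194300072914}}{1019} \approx 432.58 i$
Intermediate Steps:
$W = 52$ ($W = 63 - 11 = 52$)
$R{\left(d,P \right)} = \frac{52 + P}{225 + 2 d}$ ($R{\left(d,P \right)} = \frac{P + 52}{d + \left(d + 225\right)} = \frac{52 + P}{d + \left(225 + d\right)} = \frac{52 + P}{225 + 2 d}$)
$\sqrt{-187122 + R{\left(-622,-164 \right)}} = \sqrt{-187122 + \frac{52 - 164}{225 + 2 \left(-622\right)}} = \sqrt{-187122 + \frac{1}{225 - 1244} \left(-112\right)} = \sqrt{-187122 + \frac{1}{-1019} \left(-112\right)} = \sqrt{-187122 - - \frac{112}{1019}} = \sqrt{-187122 + \frac{112}{1019}} = \sqrt{- \frac{190677206}{1019}} = \frac{i \sqrt{194300072914}}{1019}$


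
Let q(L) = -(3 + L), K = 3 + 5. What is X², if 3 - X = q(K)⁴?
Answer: 214271044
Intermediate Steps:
K = 8
q(L) = -3 - L
X = -14638 (X = 3 - (-3 - 1*8)⁴ = 3 - (-3 - 8)⁴ = 3 - 1*(-11)⁴ = 3 - 1*14641 = 3 - 14641 = -14638)
X² = (-14638)² = 214271044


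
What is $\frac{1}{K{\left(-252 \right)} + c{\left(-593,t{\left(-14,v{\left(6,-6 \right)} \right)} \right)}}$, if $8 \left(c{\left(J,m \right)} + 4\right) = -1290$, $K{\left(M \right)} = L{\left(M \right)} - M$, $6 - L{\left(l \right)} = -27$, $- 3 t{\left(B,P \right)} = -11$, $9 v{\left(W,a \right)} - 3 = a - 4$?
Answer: $\frac{4}{479} \approx 0.0083507$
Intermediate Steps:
$v{\left(W,a \right)} = - \frac{1}{9} + \frac{a}{9}$ ($v{\left(W,a \right)} = \frac{1}{3} + \frac{a - 4}{9} = \frac{1}{3} + \frac{-4 + a}{9} = \frac{1}{3} + \left(- \frac{4}{9} + \frac{a}{9}\right) = - \frac{1}{9} + \frac{a}{9}$)
$t{\left(B,P \right)} = \frac{11}{3}$ ($t{\left(B,P \right)} = \left(- \frac{1}{3}\right) \left(-11\right) = \frac{11}{3}$)
$L{\left(l \right)} = 33$ ($L{\left(l \right)} = 6 - -27 = 6 + 27 = 33$)
$K{\left(M \right)} = 33 - M$
$c{\left(J,m \right)} = - \frac{661}{4}$ ($c{\left(J,m \right)} = -4 + \frac{1}{8} \left(-1290\right) = -4 - \frac{645}{4} = - \frac{661}{4}$)
$\frac{1}{K{\left(-252 \right)} + c{\left(-593,t{\left(-14,v{\left(6,-6 \right)} \right)} \right)}} = \frac{1}{\left(33 - -252\right) - \frac{661}{4}} = \frac{1}{\left(33 + 252\right) - \frac{661}{4}} = \frac{1}{285 - \frac{661}{4}} = \frac{1}{\frac{479}{4}} = \frac{4}{479}$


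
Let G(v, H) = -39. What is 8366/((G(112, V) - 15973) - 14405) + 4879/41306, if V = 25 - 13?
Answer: -197161453/1256404602 ≈ -0.15693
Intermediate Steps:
V = 12
8366/((G(112, V) - 15973) - 14405) + 4879/41306 = 8366/((-39 - 15973) - 14405) + 4879/41306 = 8366/(-16012 - 14405) + 4879*(1/41306) = 8366/(-30417) + 4879/41306 = 8366*(-1/30417) + 4879/41306 = -8366/30417 + 4879/41306 = -197161453/1256404602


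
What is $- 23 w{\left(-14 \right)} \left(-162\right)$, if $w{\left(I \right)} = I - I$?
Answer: $0$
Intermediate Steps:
$w{\left(I \right)} = 0$
$- 23 w{\left(-14 \right)} \left(-162\right) = \left(-23\right) 0 \left(-162\right) = 0 \left(-162\right) = 0$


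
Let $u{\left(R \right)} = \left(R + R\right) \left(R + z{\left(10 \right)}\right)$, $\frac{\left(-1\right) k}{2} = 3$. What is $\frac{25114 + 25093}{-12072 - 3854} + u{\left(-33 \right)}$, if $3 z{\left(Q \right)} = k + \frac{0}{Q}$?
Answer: $\frac{36738853}{15926} \approx 2306.8$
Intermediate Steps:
$k = -6$ ($k = \left(-2\right) 3 = -6$)
$z{\left(Q \right)} = -2$ ($z{\left(Q \right)} = \frac{-6 + \frac{0}{Q}}{3} = \frac{-6 + 0}{3} = \frac{1}{3} \left(-6\right) = -2$)
$u{\left(R \right)} = 2 R \left(-2 + R\right)$ ($u{\left(R \right)} = \left(R + R\right) \left(R - 2\right) = 2 R \left(-2 + R\right)$)
$\frac{25114 + 25093}{-12072 - 3854} + u{\left(-33 \right)} = \frac{25114 + 25093}{-12072 - 3854} + 2 \left(-33\right) \left(-2 - 33\right) = \frac{50207}{-15926} + 2 \left(-33\right) \left(-35\right) = 50207 \left(- \frac{1}{15926}\right) + 2310 = - \frac{50207}{15926} + 2310 = \frac{36738853}{15926}$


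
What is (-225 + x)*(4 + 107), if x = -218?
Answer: -49173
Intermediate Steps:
(-225 + x)*(4 + 107) = (-225 - 218)*(4 + 107) = -443*111 = -49173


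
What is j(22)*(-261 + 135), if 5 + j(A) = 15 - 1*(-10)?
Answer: -2520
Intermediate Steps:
j(A) = 20 (j(A) = -5 + (15 - 1*(-10)) = -5 + (15 + 10) = -5 + 25 = 20)
j(22)*(-261 + 135) = 20*(-261 + 135) = 20*(-126) = -2520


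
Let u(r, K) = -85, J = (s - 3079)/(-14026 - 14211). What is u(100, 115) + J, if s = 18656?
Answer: -2415722/28237 ≈ -85.552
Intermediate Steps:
J = -15577/28237 (J = (18656 - 3079)/(-14026 - 14211) = 15577/(-28237) = 15577*(-1/28237) = -15577/28237 ≈ -0.55165)
u(100, 115) + J = -85 - 15577/28237 = -2415722/28237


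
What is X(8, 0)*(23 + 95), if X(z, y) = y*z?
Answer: 0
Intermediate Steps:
X(8, 0)*(23 + 95) = (0*8)*(23 + 95) = 0*118 = 0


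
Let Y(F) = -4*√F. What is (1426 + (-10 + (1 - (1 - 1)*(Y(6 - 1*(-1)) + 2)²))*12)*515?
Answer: 678770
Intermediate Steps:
(1426 + (-10 + (1 - (1 - 1)*(Y(6 - 1*(-1)) + 2)²))*12)*515 = (1426 + (-10 + (1 - (1 - 1)*(-4*√(6 - 1*(-1)) + 2)²))*12)*515 = (1426 + (-10 + (1 - 0*(-4*√(6 + 1) + 2)²))*12)*515 = (1426 + (-10 + (1 - 0*(-4*√7 + 2)²))*12)*515 = (1426 + (-10 + (1 - 0*(2 - 4*√7)²))*12)*515 = (1426 + (-10 + (1 - 1*0))*12)*515 = (1426 + (-10 + (1 + 0))*12)*515 = (1426 + (-10 + 1)*12)*515 = (1426 - 9*12)*515 = (1426 - 108)*515 = 1318*515 = 678770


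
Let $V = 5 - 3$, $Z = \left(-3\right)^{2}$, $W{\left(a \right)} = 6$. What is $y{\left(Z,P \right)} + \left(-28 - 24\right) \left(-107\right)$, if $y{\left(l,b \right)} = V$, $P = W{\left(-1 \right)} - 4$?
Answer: $5566$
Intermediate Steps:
$Z = 9$
$P = 2$ ($P = 6 - 4 = 2$)
$V = 2$
$y{\left(l,b \right)} = 2$
$y{\left(Z,P \right)} + \left(-28 - 24\right) \left(-107\right) = 2 + \left(-28 - 24\right) \left(-107\right) = 2 - -5564 = 2 + 5564 = 5566$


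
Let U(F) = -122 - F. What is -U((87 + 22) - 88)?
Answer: 143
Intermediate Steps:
-U((87 + 22) - 88) = -(-122 - ((87 + 22) - 88)) = -(-122 - (109 - 88)) = -(-122 - 1*21) = -(-122 - 21) = -1*(-143) = 143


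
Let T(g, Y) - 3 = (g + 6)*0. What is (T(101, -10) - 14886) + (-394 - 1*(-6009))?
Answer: -9268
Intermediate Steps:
T(g, Y) = 3 (T(g, Y) = 3 + (g + 6)*0 = 3 + (6 + g)*0 = 3 + 0 = 3)
(T(101, -10) - 14886) + (-394 - 1*(-6009)) = (3 - 14886) + (-394 - 1*(-6009)) = -14883 + (-394 + 6009) = -14883 + 5615 = -9268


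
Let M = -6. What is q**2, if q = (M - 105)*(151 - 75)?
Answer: 71166096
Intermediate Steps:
q = -8436 (q = (-6 - 105)*(151 - 75) = -111*76 = -8436)
q**2 = (-8436)**2 = 71166096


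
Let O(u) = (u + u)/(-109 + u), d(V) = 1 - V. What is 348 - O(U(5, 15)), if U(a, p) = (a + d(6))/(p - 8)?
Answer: 348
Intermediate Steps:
U(a, p) = (-5 + a)/(-8 + p) (U(a, p) = (a + (1 - 1*6))/(p - 8) = (a + (1 - 6))/(-8 + p) = (a - 5)/(-8 + p) = (-5 + a)/(-8 + p))
O(u) = 2*u/(-109 + u) (O(u) = (2*u)/(-109 + u) = 2*u/(-109 + u))
348 - O(U(5, 15)) = 348 - 2*(-5 + 5)/(-8 + 15)/(-109 + (-5 + 5)/(-8 + 15)) = 348 - 2*0/7/(-109 + 0/7) = 348 - 2*(⅐)*0/(-109 + (⅐)*0) = 348 - 2*0/(-109 + 0) = 348 - 2*0/(-109) = 348 - 2*0*(-1)/109 = 348 - 1*0 = 348 + 0 = 348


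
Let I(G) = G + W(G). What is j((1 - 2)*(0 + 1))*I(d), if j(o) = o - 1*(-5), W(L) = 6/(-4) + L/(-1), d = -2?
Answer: -6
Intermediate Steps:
W(L) = -3/2 - L (W(L) = 6*(-1/4) + L*(-1) = -3/2 - L)
I(G) = -3/2 (I(G) = G + (-3/2 - G) = -3/2)
j(o) = 5 + o (j(o) = o + 5 = 5 + o)
j((1 - 2)*(0 + 1))*I(d) = (5 + (1 - 2)*(0 + 1))*(-3/2) = (5 - 1*1)*(-3/2) = (5 - 1)*(-3/2) = 4*(-3/2) = -6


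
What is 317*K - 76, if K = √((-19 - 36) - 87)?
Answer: -76 + 317*I*√142 ≈ -76.0 + 3777.5*I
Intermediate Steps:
K = I*√142 (K = √(-55 - 87) = √(-142) = I*√142 ≈ 11.916*I)
317*K - 76 = 317*(I*√142) - 76 = 317*I*√142 - 76 = -76 + 317*I*√142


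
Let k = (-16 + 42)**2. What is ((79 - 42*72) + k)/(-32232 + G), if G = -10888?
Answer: 2269/43120 ≈ 0.052621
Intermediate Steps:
k = 676 (k = 26**2 = 676)
((79 - 42*72) + k)/(-32232 + G) = ((79 - 42*72) + 676)/(-32232 - 10888) = ((79 - 3024) + 676)/(-43120) = (-2945 + 676)*(-1/43120) = -2269*(-1/43120) = 2269/43120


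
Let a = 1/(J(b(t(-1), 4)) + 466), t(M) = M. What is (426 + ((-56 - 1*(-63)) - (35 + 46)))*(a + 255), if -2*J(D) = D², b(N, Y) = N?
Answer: 83567264/931 ≈ 89761.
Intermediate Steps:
J(D) = -D²/2
a = 2/931 (a = 1/(-½*(-1)² + 466) = 1/(-½*1 + 466) = 1/(-½ + 466) = 1/(931/2) = 2/931 ≈ 0.0021482)
(426 + ((-56 - 1*(-63)) - (35 + 46)))*(a + 255) = (426 + ((-56 - 1*(-63)) - (35 + 46)))*(2/931 + 255) = (426 + ((-56 + 63) - 1*81))*(237407/931) = (426 + (7 - 81))*(237407/931) = (426 - 74)*(237407/931) = 352*(237407/931) = 83567264/931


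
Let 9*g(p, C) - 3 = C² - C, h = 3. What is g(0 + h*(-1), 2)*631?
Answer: 3155/9 ≈ 350.56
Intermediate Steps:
g(p, C) = ⅓ - C/9 + C²/9 (g(p, C) = ⅓ + (C² - C)/9 = ⅓ + (-C/9 + C²/9) = ⅓ - C/9 + C²/9)
g(0 + h*(-1), 2)*631 = (⅓ - ⅑*2 + (⅑)*2²)*631 = (⅓ - 2/9 + (⅑)*4)*631 = (⅓ - 2/9 + 4/9)*631 = (5/9)*631 = 3155/9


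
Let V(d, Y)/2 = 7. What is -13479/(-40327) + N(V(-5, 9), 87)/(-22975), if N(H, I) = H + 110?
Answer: 304679477/926512825 ≈ 0.32885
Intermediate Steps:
V(d, Y) = 14 (V(d, Y) = 2*7 = 14)
N(H, I) = 110 + H
-13479/(-40327) + N(V(-5, 9), 87)/(-22975) = -13479/(-40327) + (110 + 14)/(-22975) = -13479*(-1/40327) + 124*(-1/22975) = 13479/40327 - 124/22975 = 304679477/926512825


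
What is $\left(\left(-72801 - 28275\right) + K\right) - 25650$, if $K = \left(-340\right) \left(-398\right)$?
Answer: $8594$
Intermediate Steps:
$K = 135320$
$\left(\left(-72801 - 28275\right) + K\right) - 25650 = \left(\left(-72801 - 28275\right) + 135320\right) - 25650 = \left(-101076 + 135320\right) - 25650 = 34244 - 25650 = 8594$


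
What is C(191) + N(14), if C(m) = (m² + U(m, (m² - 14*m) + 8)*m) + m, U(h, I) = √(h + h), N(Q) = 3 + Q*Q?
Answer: 36871 + 191*√382 ≈ 40604.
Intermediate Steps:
N(Q) = 3 + Q²
U(h, I) = √2*√h (U(h, I) = √(2*h) = √2*√h)
C(m) = m + m² + √2*m^(3/2) (C(m) = (m² + (√2*√m)*m) + m = (m² + √2*m^(3/2)) + m = m + m² + √2*m^(3/2))
C(191) + N(14) = 191*(1 + 191 + √2*√191) + (3 + 14²) = 191*(1 + 191 + √382) + (3 + 196) = 191*(192 + √382) + 199 = (36672 + 191*√382) + 199 = 36871 + 191*√382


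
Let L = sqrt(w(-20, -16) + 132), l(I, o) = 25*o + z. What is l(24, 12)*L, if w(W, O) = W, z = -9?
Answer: 1164*sqrt(7) ≈ 3079.7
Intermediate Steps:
l(I, o) = -9 + 25*o (l(I, o) = 25*o - 9 = -9 + 25*o)
L = 4*sqrt(7) (L = sqrt(-20 + 132) = sqrt(112) = 4*sqrt(7) ≈ 10.583)
l(24, 12)*L = (-9 + 25*12)*(4*sqrt(7)) = (-9 + 300)*(4*sqrt(7)) = 291*(4*sqrt(7)) = 1164*sqrt(7)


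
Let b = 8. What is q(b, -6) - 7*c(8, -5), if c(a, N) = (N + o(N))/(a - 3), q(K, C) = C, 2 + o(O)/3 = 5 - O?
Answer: -163/5 ≈ -32.600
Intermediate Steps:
o(O) = 9 - 3*O (o(O) = -6 + 3*(5 - O) = -6 + (15 - 3*O) = 9 - 3*O)
c(a, N) = (9 - 2*N)/(-3 + a) (c(a, N) = (N + (9 - 3*N))/(a - 3) = (9 - 2*N)/(-3 + a))
q(b, -6) - 7*c(8, -5) = -6 - 7*(9 - 2*(-5))/(-3 + 8) = -6 - 7*(9 + 10)/5 = -6 - 7*19/5 = -6 - 133/5 = -163/5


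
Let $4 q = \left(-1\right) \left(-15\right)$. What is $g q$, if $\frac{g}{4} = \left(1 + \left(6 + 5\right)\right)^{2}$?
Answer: $2160$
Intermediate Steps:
$g = 576$ ($g = 4 \left(1 + \left(6 + 5\right)\right)^{2} = 4 \left(1 + 11\right)^{2} = 4 \cdot 12^{2} = 4 \cdot 144 = 576$)
$q = \frac{15}{4}$ ($q = \frac{\left(-1\right) \left(-15\right)}{4} = \frac{1}{4} \cdot 15 = \frac{15}{4} \approx 3.75$)
$g q = 576 \cdot \frac{15}{4} = 2160$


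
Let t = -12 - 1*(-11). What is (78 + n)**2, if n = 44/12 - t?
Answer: 61504/9 ≈ 6833.8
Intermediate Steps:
t = -1 (t = -12 + 11 = -1)
n = 14/3 (n = 44/12 - 1*(-1) = 44*(1/12) + 1 = 11/3 + 1 = 14/3 ≈ 4.6667)
(78 + n)**2 = (78 + 14/3)**2 = (248/3)**2 = 61504/9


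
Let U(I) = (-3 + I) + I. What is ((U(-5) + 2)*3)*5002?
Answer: -165066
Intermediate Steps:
U(I) = -3 + 2*I
((U(-5) + 2)*3)*5002 = (((-3 + 2*(-5)) + 2)*3)*5002 = (((-3 - 10) + 2)*3)*5002 = ((-13 + 2)*3)*5002 = -11*3*5002 = -33*5002 = -165066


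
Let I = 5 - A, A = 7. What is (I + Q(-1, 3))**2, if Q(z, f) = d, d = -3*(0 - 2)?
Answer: 16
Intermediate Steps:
d = 6 (d = -3*(-2) = 6)
Q(z, f) = 6
I = -2 (I = 5 - 1*7 = 5 - 7 = -2)
(I + Q(-1, 3))**2 = (-2 + 6)**2 = 4**2 = 16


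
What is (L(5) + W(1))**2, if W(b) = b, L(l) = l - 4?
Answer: 4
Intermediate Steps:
L(l) = -4 + l
(L(5) + W(1))**2 = ((-4 + 5) + 1)**2 = (1 + 1)**2 = 2**2 = 4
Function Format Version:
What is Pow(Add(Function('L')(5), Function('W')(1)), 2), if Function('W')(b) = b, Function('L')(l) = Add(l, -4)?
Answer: 4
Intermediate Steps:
Function('L')(l) = Add(-4, l)
Pow(Add(Function('L')(5), Function('W')(1)), 2) = Pow(Add(Add(-4, 5), 1), 2) = Pow(Add(1, 1), 2) = Pow(2, 2) = 4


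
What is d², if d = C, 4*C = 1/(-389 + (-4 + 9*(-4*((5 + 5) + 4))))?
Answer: 1/12873744 ≈ 7.7677e-8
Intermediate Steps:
C = -1/3588 (C = 1/(4*(-389 + (-4 + 9*(-4*((5 + 5) + 4))))) = 1/(4*(-389 + (-4 + 9*(-4*(10 + 4))))) = 1/(4*(-389 + (-4 + 9*(-4*14)))) = 1/(4*(-389 + (-4 + 9*(-56)))) = 1/(4*(-389 + (-4 - 504))) = 1/(4*(-389 - 508)) = (¼)/(-897) = (¼)*(-1/897) = -1/3588 ≈ -0.00027871)
d = -1/3588 ≈ -0.00027871
d² = (-1/3588)² = 1/12873744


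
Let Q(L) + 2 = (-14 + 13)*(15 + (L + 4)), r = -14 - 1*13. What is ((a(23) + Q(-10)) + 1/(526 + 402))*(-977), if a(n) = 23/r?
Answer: 290103541/25056 ≈ 11578.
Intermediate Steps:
r = -27 (r = -14 - 13 = -27)
Q(L) = -21 - L (Q(L) = -2 + (-14 + 13)*(15 + (L + 4)) = -2 - (15 + (4 + L)) = -2 - (19 + L) = -2 + (-19 - L) = -21 - L)
a(n) = -23/27 (a(n) = 23/(-27) = 23*(-1/27) = -23/27)
((a(23) + Q(-10)) + 1/(526 + 402))*(-977) = ((-23/27 + (-21 - 1*(-10))) + 1/(526 + 402))*(-977) = ((-23/27 + (-21 + 10)) + 1/928)*(-977) = ((-23/27 - 11) + 1/928)*(-977) = (-320/27 + 1/928)*(-977) = -296933/25056*(-977) = 290103541/25056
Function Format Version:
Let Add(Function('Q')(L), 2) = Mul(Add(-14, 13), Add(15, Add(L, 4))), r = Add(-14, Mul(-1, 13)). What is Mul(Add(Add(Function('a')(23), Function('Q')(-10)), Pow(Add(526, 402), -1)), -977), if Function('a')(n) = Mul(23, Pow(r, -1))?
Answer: Rational(290103541, 25056) ≈ 11578.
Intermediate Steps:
r = -27 (r = Add(-14, -13) = -27)
Function('Q')(L) = Add(-21, Mul(-1, L)) (Function('Q')(L) = Add(-2, Mul(Add(-14, 13), Add(15, Add(L, 4)))) = Add(-2, Mul(-1, Add(15, Add(4, L)))) = Add(-2, Mul(-1, Add(19, L))) = Add(-2, Add(-19, Mul(-1, L))) = Add(-21, Mul(-1, L)))
Function('a')(n) = Rational(-23, 27) (Function('a')(n) = Mul(23, Pow(-27, -1)) = Mul(23, Rational(-1, 27)) = Rational(-23, 27))
Mul(Add(Add(Function('a')(23), Function('Q')(-10)), Pow(Add(526, 402), -1)), -977) = Mul(Add(Add(Rational(-23, 27), Add(-21, Mul(-1, -10))), Pow(Add(526, 402), -1)), -977) = Mul(Add(Add(Rational(-23, 27), Add(-21, 10)), Pow(928, -1)), -977) = Mul(Add(Add(Rational(-23, 27), -11), Rational(1, 928)), -977) = Mul(Add(Rational(-320, 27), Rational(1, 928)), -977) = Mul(Rational(-296933, 25056), -977) = Rational(290103541, 25056)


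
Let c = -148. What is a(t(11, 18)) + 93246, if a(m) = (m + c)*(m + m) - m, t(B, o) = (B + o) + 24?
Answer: 83123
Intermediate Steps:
t(B, o) = 24 + B + o
a(m) = -m + 2*m*(-148 + m) (a(m) = (m - 148)*(m + m) - m = (-148 + m)*(2*m) - m = 2*m*(-148 + m) - m = -m + 2*m*(-148 + m))
a(t(11, 18)) + 93246 = (24 + 11 + 18)*(-297 + 2*(24 + 11 + 18)) + 93246 = 53*(-297 + 2*53) + 93246 = 53*(-297 + 106) + 93246 = 53*(-191) + 93246 = -10123 + 93246 = 83123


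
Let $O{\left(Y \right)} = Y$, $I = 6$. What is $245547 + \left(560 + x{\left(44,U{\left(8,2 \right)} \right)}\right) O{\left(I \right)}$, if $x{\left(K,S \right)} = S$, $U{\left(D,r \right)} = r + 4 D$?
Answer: $249111$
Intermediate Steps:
$245547 + \left(560 + x{\left(44,U{\left(8,2 \right)} \right)}\right) O{\left(I \right)} = 245547 + \left(560 + \left(2 + 4 \cdot 8\right)\right) 6 = 245547 + \left(560 + \left(2 + 32\right)\right) 6 = 245547 + \left(560 + 34\right) 6 = 245547 + 594 \cdot 6 = 245547 + 3564 = 249111$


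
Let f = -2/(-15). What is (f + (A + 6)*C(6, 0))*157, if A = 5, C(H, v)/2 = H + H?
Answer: 622034/15 ≈ 41469.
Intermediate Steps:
C(H, v) = 4*H (C(H, v) = 2*(H + H) = 2*(2*H) = 4*H)
f = 2/15 (f = -2*(-1/15) = 2/15 ≈ 0.13333)
(f + (A + 6)*C(6, 0))*157 = (2/15 + (5 + 6)*(4*6))*157 = (2/15 + 11*24)*157 = (2/15 + 264)*157 = (3962/15)*157 = 622034/15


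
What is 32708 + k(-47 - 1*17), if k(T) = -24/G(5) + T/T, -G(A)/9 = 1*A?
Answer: 490643/15 ≈ 32710.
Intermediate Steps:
G(A) = -9*A
k(T) = 23/15 (k(T) = -24/((-9*5)) + T/T = -24/(-45) + 1 = -24*(-1/45) + 1 = 8/15 + 1 = 23/15)
32708 + k(-47 - 1*17) = 32708 + 23/15 = 490643/15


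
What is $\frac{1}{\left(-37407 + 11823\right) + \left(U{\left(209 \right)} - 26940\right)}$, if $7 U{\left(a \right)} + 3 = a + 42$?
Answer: $- \frac{7}{367420} \approx -1.9052 \cdot 10^{-5}$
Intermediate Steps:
$U{\left(a \right)} = \frac{39}{7} + \frac{a}{7}$ ($U{\left(a \right)} = - \frac{3}{7} + \frac{a + 42}{7} = - \frac{3}{7} + \frac{42 + a}{7} = - \frac{3}{7} + \left(6 + \frac{a}{7}\right) = \frac{39}{7} + \frac{a}{7}$)
$\frac{1}{\left(-37407 + 11823\right) + \left(U{\left(209 \right)} - 26940\right)} = \frac{1}{\left(-37407 + 11823\right) + \left(\left(\frac{39}{7} + \frac{1}{7} \cdot 209\right) - 26940\right)} = \frac{1}{-25584 + \left(\left(\frac{39}{7} + \frac{209}{7}\right) - 26940\right)} = \frac{1}{-25584 + \left(\frac{248}{7} - 26940\right)} = \frac{1}{-25584 - \frac{188332}{7}} = \frac{1}{- \frac{367420}{7}} = - \frac{7}{367420}$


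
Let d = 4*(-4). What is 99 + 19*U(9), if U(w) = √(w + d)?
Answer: 99 + 19*I*√7 ≈ 99.0 + 50.269*I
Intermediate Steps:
d = -16
U(w) = √(-16 + w) (U(w) = √(w - 16) = √(-16 + w))
99 + 19*U(9) = 99 + 19*√(-16 + 9) = 99 + 19*√(-7) = 99 + 19*(I*√7) = 99 + 19*I*√7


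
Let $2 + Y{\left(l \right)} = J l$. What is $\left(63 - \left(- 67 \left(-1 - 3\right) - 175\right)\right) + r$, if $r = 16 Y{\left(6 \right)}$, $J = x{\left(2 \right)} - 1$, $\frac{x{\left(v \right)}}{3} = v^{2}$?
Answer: $994$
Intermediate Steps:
$x{\left(v \right)} = 3 v^{2}$
$J = 11$ ($J = 3 \cdot 2^{2} - 1 = 3 \cdot 4 - 1 = 12 - 1 = 11$)
$Y{\left(l \right)} = -2 + 11 l$
$r = 1024$ ($r = 16 \left(-2 + 11 \cdot 6\right) = 16 \left(-2 + 66\right) = 16 \cdot 64 = 1024$)
$\left(63 - \left(- 67 \left(-1 - 3\right) - 175\right)\right) + r = \left(63 - \left(- 67 \left(-1 - 3\right) - 175\right)\right) + 1024 = \left(63 - \left(\left(-67\right) \left(-4\right) - 175\right)\right) + 1024 = \left(63 - \left(268 - 175\right)\right) + 1024 = \left(63 - 93\right) + 1024 = -30 + 1024 = 994$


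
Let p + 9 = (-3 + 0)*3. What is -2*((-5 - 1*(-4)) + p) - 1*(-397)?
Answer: 435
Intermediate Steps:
p = -18 (p = -9 + (-3 + 0)*3 = -9 - 3*3 = -9 - 9 = -18)
-2*((-5 - 1*(-4)) + p) - 1*(-397) = -2*((-5 - 1*(-4)) - 18) - 1*(-397) = -2*((-5 + 4) - 18) + 397 = -2*(-1 - 18) + 397 = -2*(-19) + 397 = 38 + 397 = 435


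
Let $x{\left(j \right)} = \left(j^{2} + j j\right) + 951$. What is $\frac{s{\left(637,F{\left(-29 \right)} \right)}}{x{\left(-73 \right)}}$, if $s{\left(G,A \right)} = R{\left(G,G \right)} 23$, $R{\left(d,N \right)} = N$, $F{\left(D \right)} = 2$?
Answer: $\frac{1127}{893} \approx 1.262$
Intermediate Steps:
$x{\left(j \right)} = 951 + 2 j^{2}$ ($x{\left(j \right)} = \left(j^{2} + j^{2}\right) + 951 = 2 j^{2} + 951 = 951 + 2 j^{2}$)
$s{\left(G,A \right)} = 23 G$ ($s{\left(G,A \right)} = G 23 = 23 G$)
$\frac{s{\left(637,F{\left(-29 \right)} \right)}}{x{\left(-73 \right)}} = \frac{23 \cdot 637}{951 + 2 \left(-73\right)^{2}} = \frac{14651}{951 + 2 \cdot 5329} = \frac{14651}{951 + 10658} = \frac{14651}{11609} = 14651 \cdot \frac{1}{11609} = \frac{1127}{893}$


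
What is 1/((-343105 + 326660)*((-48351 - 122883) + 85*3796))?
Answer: -1/2490200570 ≈ -4.0157e-10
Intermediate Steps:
1/((-343105 + 326660)*((-48351 - 122883) + 85*3796)) = 1/(-16445*(-171234 + 322660)) = 1/(-16445*151426) = 1/(-2490200570) = -1/2490200570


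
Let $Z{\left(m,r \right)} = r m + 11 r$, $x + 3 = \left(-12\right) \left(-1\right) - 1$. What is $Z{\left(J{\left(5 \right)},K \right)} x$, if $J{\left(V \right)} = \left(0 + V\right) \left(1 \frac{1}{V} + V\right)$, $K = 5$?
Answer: $1480$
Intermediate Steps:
$x = 8$ ($x = -3 - -11 = -3 + \left(12 - 1\right) = -3 + 11 = 8$)
$J{\left(V \right)} = V \left(V + \frac{1}{V}\right)$ ($J{\left(V \right)} = V \left(\frac{1}{V} + V\right) = V \left(V + \frac{1}{V}\right)$)
$Z{\left(m,r \right)} = 11 r + m r$ ($Z{\left(m,r \right)} = m r + 11 r = 11 r + m r$)
$Z{\left(J{\left(5 \right)},K \right)} x = 5 \left(11 + \left(1 + 5^{2}\right)\right) 8 = 5 \left(11 + \left(1 + 25\right)\right) 8 = 5 \left(11 + 26\right) 8 = 5 \cdot 37 \cdot 8 = 185 \cdot 8 = 1480$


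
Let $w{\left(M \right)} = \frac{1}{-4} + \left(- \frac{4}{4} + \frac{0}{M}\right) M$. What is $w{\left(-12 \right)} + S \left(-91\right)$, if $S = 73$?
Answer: $- \frac{26525}{4} \approx -6631.3$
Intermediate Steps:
$w{\left(M \right)} = - \frac{1}{4} - M$ ($w{\left(M \right)} = - \frac{1}{4} + \left(\left(-4\right) \frac{1}{4} + 0\right) M = - \frac{1}{4} + \left(-1 + 0\right) M = - \frac{1}{4} - M$)
$w{\left(-12 \right)} + S \left(-91\right) = \left(- \frac{1}{4} - -12\right) + 73 \left(-91\right) = \left(- \frac{1}{4} + 12\right) - 6643 = \frac{47}{4} - 6643 = - \frac{26525}{4}$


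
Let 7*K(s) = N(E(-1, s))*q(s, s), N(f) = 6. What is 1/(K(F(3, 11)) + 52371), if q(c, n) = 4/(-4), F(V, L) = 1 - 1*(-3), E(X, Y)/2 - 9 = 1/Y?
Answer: 7/366591 ≈ 1.9095e-5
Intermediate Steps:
E(X, Y) = 18 + 2/Y
F(V, L) = 4 (F(V, L) = 1 + 3 = 4)
q(c, n) = -1 (q(c, n) = 4*(-¼) = -1)
K(s) = -6/7 (K(s) = (6*(-1))/7 = (⅐)*(-6) = -6/7)
1/(K(F(3, 11)) + 52371) = 1/(-6/7 + 52371) = 1/(366591/7) = 7/366591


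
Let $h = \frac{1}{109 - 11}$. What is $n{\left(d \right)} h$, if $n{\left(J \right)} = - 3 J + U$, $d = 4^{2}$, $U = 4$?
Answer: $- \frac{22}{49} \approx -0.44898$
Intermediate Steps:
$d = 16$
$h = \frac{1}{98} \approx 0.010204$
$n{\left(J \right)} = 4 - 3 J$ ($n{\left(J \right)} = - 3 J + 4 = 4 - 3 J$)
$n{\left(d \right)} h = \left(4 - 48\right) \frac{1}{98} = \left(-44\right) \frac{1}{98} = - \frac{22}{49}$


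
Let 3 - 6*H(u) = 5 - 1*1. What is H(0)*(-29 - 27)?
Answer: 28/3 ≈ 9.3333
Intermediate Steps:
H(u) = -1/6 (H(u) = 1/2 - (5 - 1*1)/6 = 1/2 - (5 - 1)/6 = 1/2 - 1/6*4 = 1/2 - 2/3 = -1/6)
H(0)*(-29 - 27) = -(-29 - 27)/6 = -1/6*(-56) = 28/3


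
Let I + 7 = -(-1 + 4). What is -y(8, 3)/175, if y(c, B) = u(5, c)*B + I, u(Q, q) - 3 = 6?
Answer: -17/175 ≈ -0.097143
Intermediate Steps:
u(Q, q) = 9 (u(Q, q) = 3 + 6 = 9)
I = -10 (I = -7 - (-1 + 4) = -7 - 1*3 = -7 - 3 = -10)
y(c, B) = -10 + 9*B (y(c, B) = 9*B - 10 = -10 + 9*B)
-y(8, 3)/175 = -(-10 + 9*3)/175 = -(-10 + 27)*(1/175) = -1*17*(1/175) = -17*1/175 = -17/175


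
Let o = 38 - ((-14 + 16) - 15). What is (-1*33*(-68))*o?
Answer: 114444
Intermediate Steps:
o = 51 (o = 38 - (2 - 15) = 38 - 1*(-13) = 38 + 13 = 51)
(-1*33*(-68))*o = (-1*33*(-68))*51 = -33*(-68)*51 = 2244*51 = 114444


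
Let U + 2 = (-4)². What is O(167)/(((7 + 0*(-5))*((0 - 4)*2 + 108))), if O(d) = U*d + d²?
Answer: 30227/700 ≈ 43.181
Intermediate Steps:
U = 14 (U = -2 + (-4)² = -2 + 16 = 14)
O(d) = d² + 14*d (O(d) = 14*d + d² = d² + 14*d)
O(167)/(((7 + 0*(-5))*((0 - 4)*2 + 108))) = (167*(14 + 167))/(((7 + 0*(-5))*((0 - 4)*2 + 108))) = (167*181)/(((7 + 0)*(-4*2 + 108))) = 30227/((7*(-8 + 108))) = 30227/((7*100)) = 30227/700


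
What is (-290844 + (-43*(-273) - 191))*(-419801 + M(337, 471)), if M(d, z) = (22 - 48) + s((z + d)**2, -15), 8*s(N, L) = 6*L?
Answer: 117259143872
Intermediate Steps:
s(N, L) = 3*L/4 (s(N, L) = (6*L)/8 = 3*L/4)
M(d, z) = -149/4 (M(d, z) = (22 - 48) + (3/4)*(-15) = -26 - 45/4 = -149/4)
(-290844 + (-43*(-273) - 191))*(-419801 + M(337, 471)) = (-290844 + (-43*(-273) - 191))*(-419801 - 149/4) = (-290844 + (11739 - 191))*(-1679353/4) = (-290844 + 11548)*(-1679353/4) = -279296*(-1679353/4) = 117259143872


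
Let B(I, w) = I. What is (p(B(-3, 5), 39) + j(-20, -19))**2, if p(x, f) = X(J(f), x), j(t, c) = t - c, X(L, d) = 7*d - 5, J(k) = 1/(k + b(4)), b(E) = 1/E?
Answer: 729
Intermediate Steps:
b(E) = 1/E
J(k) = 1/(1/4 + k) (J(k) = 1/(k + 1/4) = 1/(1/4 + k))
X(L, d) = -5 + 7*d
p(x, f) = -5 + 7*x
(p(B(-3, 5), 39) + j(-20, -19))**2 = ((-5 + 7*(-3)) + (-20 - 1*(-19)))**2 = ((-5 - 21) + (-20 + 19))**2 = (-26 - 1)**2 = (-27)**2 = 729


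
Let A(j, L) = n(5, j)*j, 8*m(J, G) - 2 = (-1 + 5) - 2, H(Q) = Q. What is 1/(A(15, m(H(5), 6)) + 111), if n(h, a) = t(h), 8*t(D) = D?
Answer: 8/963 ≈ 0.0083074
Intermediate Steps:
t(D) = D/8
n(h, a) = h/8
m(J, G) = ½ (m(J, G) = ¼ + ((-1 + 5) - 2)/8 = ¼ + (4 - 2)/8 = ¼ + (⅛)*2 = ¼ + ¼ = ½)
A(j, L) = 5*j/8 (A(j, L) = ((⅛)*5)*j = 5*j/8)
1/(A(15, m(H(5), 6)) + 111) = 1/((5/8)*15 + 111) = 1/(75/8 + 111) = 1/(963/8) = 8/963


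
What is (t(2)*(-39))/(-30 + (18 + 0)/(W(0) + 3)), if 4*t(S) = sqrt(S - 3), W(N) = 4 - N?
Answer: 91*I/256 ≈ 0.35547*I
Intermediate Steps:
t(S) = sqrt(-3 + S)/4 (t(S) = sqrt(S - 3)/4 = sqrt(-3 + S)/4)
(t(2)*(-39))/(-30 + (18 + 0)/(W(0) + 3)) = ((sqrt(-3 + 2)/4)*(-39))/(-30 + (18 + 0)/((4 - 1*0) + 3)) = ((sqrt(-1)/4)*(-39))/(-30 + 18/((4 + 0) + 3)) = ((I/4)*(-39))/(-30 + 18/(4 + 3)) = (-39*I/4)/(-30 + 18/7) = (-39*I/4)/(-192/7) = -39*I/4*(-7/192) = 91*I/256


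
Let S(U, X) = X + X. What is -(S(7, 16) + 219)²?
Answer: -63001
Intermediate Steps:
S(U, X) = 2*X
-(S(7, 16) + 219)² = -(2*16 + 219)² = -(32 + 219)² = -1*251² = -1*63001 = -63001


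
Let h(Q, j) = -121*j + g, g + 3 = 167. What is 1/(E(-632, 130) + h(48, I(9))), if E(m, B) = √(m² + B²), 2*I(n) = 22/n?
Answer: -45/1162111 + 162*√104081/33701219 ≈ 0.0015121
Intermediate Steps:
g = 164 (g = -3 + 167 = 164)
I(n) = 11/n (I(n) = (22/n)/2 = 11/n)
h(Q, j) = 164 - 121*j (h(Q, j) = -121*j + 164 = 164 - 121*j)
E(m, B) = √(B² + m²)
1/(E(-632, 130) + h(48, I(9))) = 1/(√(130² + (-632)²) + (164 - 1331/9)) = 1/(√(16900 + 399424) + (164 - 1331/9)) = 1/(√416324 + (164 - 121*11/9)) = 1/(2*√104081 + (164 - 1331/9)) = 1/(2*√104081 + 145/9) = 1/(145/9 + 2*√104081)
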